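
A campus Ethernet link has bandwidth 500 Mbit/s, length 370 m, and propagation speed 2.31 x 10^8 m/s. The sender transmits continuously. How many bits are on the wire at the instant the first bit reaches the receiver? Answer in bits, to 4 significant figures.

Propagation delay = 370 / 231000000 = 1.60173e-06 s.
BDP = R × t_prop = 500000000 × 1.60173e-06 = 800.866 bits.

800.9 bits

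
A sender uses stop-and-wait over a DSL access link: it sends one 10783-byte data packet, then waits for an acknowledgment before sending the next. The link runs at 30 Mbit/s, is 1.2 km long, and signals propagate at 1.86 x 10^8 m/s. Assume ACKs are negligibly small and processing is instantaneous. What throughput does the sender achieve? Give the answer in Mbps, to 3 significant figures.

t_tx = L/R = 86264/30000000 = 0.00287547 s.
t_prop = 1200/186000000 = 6.45161e-06 s; RTT = 1.29032e-05 s.
Cycle = t_tx + RTT = 0.00288837 s.
Throughput = L / cycle = 86264 / 0.00288837 = 29.9 Mbps.

29.9 Mbps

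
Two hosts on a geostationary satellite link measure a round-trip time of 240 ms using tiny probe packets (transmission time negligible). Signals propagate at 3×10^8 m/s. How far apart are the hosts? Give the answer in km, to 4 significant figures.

One-way propagation = RTT/2 = 120 ms.
d = s × t = 300000000 × 0.12 = 36000 km.

36000 km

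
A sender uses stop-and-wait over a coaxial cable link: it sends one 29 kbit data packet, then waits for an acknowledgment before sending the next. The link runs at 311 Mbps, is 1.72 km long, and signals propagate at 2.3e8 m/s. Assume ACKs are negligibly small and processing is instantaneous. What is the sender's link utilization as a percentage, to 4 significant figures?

86.18 %

t_tx = L/R = 29000/311000000 = 9.32476e-05 s.
t_prop = 1720/2.3e+08 = 7.47826e-06 s; RTT = 1.49565e-05 s.
Cycle = t_tx + RTT = 0.000108204 s.
Utilization = t_tx / cycle = 9.32476e-05/0.000108204 = 86.18 %.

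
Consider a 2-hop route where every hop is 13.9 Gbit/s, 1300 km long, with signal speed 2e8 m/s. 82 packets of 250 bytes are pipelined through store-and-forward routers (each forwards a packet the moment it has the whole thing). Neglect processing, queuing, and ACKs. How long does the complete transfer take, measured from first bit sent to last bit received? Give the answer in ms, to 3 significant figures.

13.0 ms

Per-hop transmission t_tx = L/R = 2000/13900000000 = 0.000143885 ms.
Per-hop propagation t_prop = 1300000/200000000 = 6.5 ms.
Pipeline fill: first packet needs 2·t_tx to clear all hops; remaining 81 packets each add one t_tx.
Total = (2+82-1)·t_tx + 2·t_prop = 83·0.000143885 + 2·6.5 = 13.0 ms.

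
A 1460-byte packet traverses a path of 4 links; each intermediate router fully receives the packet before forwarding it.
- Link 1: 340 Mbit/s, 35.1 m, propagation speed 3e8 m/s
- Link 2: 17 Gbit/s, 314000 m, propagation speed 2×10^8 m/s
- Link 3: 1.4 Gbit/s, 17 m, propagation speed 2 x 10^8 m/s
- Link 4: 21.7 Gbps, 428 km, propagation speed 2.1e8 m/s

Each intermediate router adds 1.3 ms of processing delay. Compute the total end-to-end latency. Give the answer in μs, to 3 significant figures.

L = 1460 × 8 = 11680 bits.
Transmission delays (L/R per hop): 34.3529, 0.687059, 8.34286, 0.538249 μs; sum = 43.9211 μs.
Propagation delays (d/s per hop): 0.117, 1570, 0.085, 2038.1 μs; sum = 3608.3 μs.
Processing at 3 router(s): 3 × 1.3 ms = 3900 μs.
End-to-end = 7550 μs.

7550 μs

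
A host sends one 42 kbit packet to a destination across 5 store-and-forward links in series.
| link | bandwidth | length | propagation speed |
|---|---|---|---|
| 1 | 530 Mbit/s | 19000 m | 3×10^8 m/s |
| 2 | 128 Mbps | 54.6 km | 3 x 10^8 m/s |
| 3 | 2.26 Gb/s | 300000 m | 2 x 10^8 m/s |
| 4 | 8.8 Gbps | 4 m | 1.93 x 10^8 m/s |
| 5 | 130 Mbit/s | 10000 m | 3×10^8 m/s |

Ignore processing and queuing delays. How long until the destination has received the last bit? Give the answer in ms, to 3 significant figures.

2.53 ms

L = 42000 bits.
Transmission delays (L/R per hop): 0.0792453, 0.328125, 0.0185841, 0.00477273, 0.323077 ms; sum = 0.753804 ms.
Propagation delays (d/s per hop): 0.0633333, 0.182, 1.5, 2.07254e-05, 0.0333333 ms; sum = 1.77869 ms.
End-to-end = 2.53 ms.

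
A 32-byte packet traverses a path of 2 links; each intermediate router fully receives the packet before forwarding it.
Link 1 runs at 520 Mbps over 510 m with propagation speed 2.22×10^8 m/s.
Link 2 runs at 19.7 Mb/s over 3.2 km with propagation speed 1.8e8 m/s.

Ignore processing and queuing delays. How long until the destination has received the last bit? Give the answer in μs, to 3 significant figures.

33.6 μs

L = 32 × 8 = 256 bits.
Transmission delays (L/R per hop): 0.492308, 12.9949 μs; sum = 13.4872 μs.
Propagation delays (d/s per hop): 2.2973, 17.7778 μs; sum = 20.0751 μs.
End-to-end = 33.6 μs.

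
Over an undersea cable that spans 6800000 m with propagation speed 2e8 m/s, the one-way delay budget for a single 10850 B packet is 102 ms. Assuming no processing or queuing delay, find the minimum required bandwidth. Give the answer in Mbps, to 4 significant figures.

1.276 Mbps

L = 86800 bits.
Propagation delay = 6800000 / 200000000 = 34 ms.
Transmission budget = 102 − 34 = 68 ms.
R ≥ L / t_tx = 86800 bits / 0.068 s = 1.276 Mbps.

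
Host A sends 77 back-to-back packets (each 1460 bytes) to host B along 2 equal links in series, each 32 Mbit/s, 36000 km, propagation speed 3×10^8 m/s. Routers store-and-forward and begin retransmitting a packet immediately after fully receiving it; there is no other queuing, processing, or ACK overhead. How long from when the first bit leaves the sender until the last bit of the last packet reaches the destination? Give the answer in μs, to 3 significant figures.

Per-hop transmission t_tx = L/R = 11680/32000000 = 365 μs.
Per-hop propagation t_prop = 36000000/300000000 = 120000 μs.
Pipeline fill: first packet needs 2·t_tx to clear all hops; remaining 76 packets each add one t_tx.
Total = (2+77-1)·t_tx + 2·t_prop = 78·365 + 2·120000 = 268000 μs.

268000 μs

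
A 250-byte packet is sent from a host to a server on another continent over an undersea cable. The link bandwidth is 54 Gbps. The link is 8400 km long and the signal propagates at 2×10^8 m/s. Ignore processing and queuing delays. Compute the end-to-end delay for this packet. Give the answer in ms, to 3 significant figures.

42.0 ms

L = 250 × 8 = 2000 bits.
Transmission delay = L/R = 2000 / 54000000000 = 3.7037e-05 ms.
Propagation delay = d/s = 8400000 m / 200000000 m/s = 42 ms.
Total = 42.0 ms.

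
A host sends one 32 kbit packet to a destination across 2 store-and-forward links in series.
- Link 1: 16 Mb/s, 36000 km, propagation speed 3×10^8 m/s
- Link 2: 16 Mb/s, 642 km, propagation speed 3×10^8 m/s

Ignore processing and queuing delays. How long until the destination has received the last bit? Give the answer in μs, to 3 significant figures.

126000 μs

L = 32000 bits.
Transmission delay per hop = L/R = 32000/16000000 = 2000 μs; 2 hops → 4000 μs.
Propagation delays (d/s per hop): 120000, 2140 μs; sum = 122140 μs.
End-to-end = 126000 μs.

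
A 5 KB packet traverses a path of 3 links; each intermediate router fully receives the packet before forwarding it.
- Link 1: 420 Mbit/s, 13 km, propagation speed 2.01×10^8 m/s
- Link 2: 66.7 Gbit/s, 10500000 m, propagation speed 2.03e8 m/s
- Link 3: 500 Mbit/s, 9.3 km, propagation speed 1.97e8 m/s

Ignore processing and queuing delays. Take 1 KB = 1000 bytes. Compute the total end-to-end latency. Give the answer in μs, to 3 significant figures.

L = 40000 bits.
Transmission delays (L/R per hop): 95.2381, 0.5997, 80 μs; sum = 175.838 μs.
Propagation delays (d/s per hop): 64.6766, 51724.1, 47.2081 μs; sum = 51836 μs.
End-to-end = 52000 μs.

52000 μs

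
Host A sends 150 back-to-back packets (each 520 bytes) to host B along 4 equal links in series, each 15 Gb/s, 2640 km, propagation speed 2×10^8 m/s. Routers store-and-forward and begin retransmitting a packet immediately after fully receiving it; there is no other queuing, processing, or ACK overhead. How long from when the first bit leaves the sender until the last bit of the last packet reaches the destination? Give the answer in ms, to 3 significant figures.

Per-hop transmission t_tx = L/R = 4160/15000000000 = 0.000277333 ms.
Per-hop propagation t_prop = 2640000/200000000 = 13.2 ms.
Pipeline fill: first packet needs 4·t_tx to clear all hops; remaining 149 packets each add one t_tx.
Total = (4+150-1)·t_tx + 4·t_prop = 153·0.000277333 + 4·13.2 = 52.8 ms.

52.8 ms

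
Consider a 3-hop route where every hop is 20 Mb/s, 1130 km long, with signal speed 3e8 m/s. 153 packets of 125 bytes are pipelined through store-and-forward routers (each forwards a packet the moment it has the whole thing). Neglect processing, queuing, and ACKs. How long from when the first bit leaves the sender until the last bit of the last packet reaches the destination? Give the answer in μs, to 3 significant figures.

19100 μs

Per-hop transmission t_tx = L/R = 1000/20000000 = 50 μs.
Per-hop propagation t_prop = 1130000/300000000 = 3766.67 μs.
Pipeline fill: first packet needs 3·t_tx to clear all hops; remaining 152 packets each add one t_tx.
Total = (3+153-1)·t_tx + 3·t_prop = 155·50 + 3·3766.67 = 19100 μs.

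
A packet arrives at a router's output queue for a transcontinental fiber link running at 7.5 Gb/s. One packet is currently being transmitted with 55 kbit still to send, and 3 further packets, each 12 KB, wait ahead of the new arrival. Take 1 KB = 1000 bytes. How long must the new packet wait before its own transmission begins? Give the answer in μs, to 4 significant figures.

45.73 μs

Each queued packet: L/R = 96000/7500000000 = 12.8 μs.
3 queued → 38.4 μs.
Plus remaining 55000 bits of current packet: 7.33333 μs.
Queuing delay = 45.73 μs.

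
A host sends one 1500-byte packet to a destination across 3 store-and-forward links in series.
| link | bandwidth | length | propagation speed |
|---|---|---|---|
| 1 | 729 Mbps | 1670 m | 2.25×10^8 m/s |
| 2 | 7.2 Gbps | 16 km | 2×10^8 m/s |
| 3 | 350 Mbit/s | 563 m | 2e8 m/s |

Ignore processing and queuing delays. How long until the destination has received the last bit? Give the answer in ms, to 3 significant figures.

L = 1500 × 8 = 12000 bits.
Transmission delays (L/R per hop): 0.0164609, 0.00166667, 0.0342857 ms; sum = 0.0524133 ms.
Propagation delays (d/s per hop): 0.00742222, 0.08, 0.002815 ms; sum = 0.0902372 ms.
End-to-end = 0.143 ms.

0.143 ms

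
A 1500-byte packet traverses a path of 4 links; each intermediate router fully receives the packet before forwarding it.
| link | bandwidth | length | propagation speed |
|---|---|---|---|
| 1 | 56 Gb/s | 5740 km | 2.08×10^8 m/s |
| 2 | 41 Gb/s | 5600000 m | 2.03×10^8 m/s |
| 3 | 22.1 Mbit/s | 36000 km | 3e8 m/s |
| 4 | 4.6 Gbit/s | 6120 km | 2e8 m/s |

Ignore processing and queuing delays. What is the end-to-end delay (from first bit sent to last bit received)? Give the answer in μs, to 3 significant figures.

L = 1500 × 8 = 12000 bits.
Transmission delays (L/R per hop): 0.214286, 0.292683, 542.986, 2.6087 μs; sum = 546.102 μs.
Propagation delays (d/s per hop): 27596.2, 27586.2, 120000, 30600 μs; sum = 205782 μs.
End-to-end = 206000 μs.

206000 μs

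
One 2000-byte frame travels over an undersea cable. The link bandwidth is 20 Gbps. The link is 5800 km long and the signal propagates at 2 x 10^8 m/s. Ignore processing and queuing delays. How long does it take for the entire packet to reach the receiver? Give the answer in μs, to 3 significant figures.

L = 2000 × 8 = 16000 bits.
Transmission delay = L/R = 16000 / 20000000000 = 0.8 μs.
Propagation delay = d/s = 5800000 m / 200000000 m/s = 29000 μs.
Total = 29000 μs.

29000 μs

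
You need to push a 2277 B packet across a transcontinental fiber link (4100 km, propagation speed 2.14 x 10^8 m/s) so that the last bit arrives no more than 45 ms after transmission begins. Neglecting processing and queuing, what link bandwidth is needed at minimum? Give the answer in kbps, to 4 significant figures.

704.9 kbps

L = 18216 bits.
Propagation delay = 4100000 / 214000000 = 19.1589 ms.
Transmission budget = 45 − 19.1589 = 25.8411 ms.
R ≥ L / t_tx = 18216 bits / 0.0258411 s = 704.9 kbps.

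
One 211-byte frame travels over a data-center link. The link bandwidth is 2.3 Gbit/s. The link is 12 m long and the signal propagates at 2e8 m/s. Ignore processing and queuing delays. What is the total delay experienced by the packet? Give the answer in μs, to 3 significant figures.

L = 211 × 8 = 1688 bits.
Transmission delay = L/R = 1688 / 2300000000 = 0.733913 μs.
Propagation delay = d/s = 12 m / 200000000 m/s = 0.06 μs.
Total = 0.794 μs.

0.794 μs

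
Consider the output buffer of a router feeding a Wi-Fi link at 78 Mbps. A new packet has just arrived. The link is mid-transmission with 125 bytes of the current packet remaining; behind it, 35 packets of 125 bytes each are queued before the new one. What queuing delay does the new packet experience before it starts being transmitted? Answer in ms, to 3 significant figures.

Each queued packet: L/R = 1000/78000000 = 0.0128205 ms.
35 queued → 0.448718 ms.
Plus remaining 1000 bits of current packet: 0.0128205 ms.
Queuing delay = 0.462 ms.

0.462 ms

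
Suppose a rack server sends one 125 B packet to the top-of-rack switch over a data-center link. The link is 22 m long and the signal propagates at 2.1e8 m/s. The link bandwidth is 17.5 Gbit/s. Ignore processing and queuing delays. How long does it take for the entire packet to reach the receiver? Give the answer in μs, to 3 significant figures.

0.162 μs

L = 125 × 8 = 1000 bits.
Transmission delay = L/R = 1000 / 17500000000 = 0.0571429 μs.
Propagation delay = d/s = 22 m / 210000000 m/s = 0.104762 μs.
Total = 0.162 μs.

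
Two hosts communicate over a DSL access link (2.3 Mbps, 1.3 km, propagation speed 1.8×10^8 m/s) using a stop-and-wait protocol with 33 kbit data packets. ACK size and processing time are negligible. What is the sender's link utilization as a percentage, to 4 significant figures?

99.90 %

t_tx = L/R = 33000/2300000 = 0.0143478 s.
t_prop = 1300/180000000 = 7.22222e-06 s; RTT = 1.44444e-05 s.
Cycle = t_tx + RTT = 0.0143623 s.
Utilization = t_tx / cycle = 0.0143478/0.0143623 = 99.90 %.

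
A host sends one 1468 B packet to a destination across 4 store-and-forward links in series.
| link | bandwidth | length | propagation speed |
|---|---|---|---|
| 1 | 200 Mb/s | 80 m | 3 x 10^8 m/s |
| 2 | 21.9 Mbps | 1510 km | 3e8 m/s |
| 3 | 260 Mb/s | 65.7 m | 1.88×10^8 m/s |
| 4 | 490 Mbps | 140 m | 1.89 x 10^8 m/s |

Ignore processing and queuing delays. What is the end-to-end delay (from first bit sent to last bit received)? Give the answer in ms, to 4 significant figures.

L = 1468 × 8 = 11744 bits.
Transmission delays (L/R per hop): 0.05872, 0.536256, 0.0451692, 0.0239673 ms; sum = 0.664112 ms.
Propagation delays (d/s per hop): 0.000266667, 5.03333, 0.000349468, 0.000740741 ms; sum = 5.03469 ms.
End-to-end = 5.699 ms.

5.699 ms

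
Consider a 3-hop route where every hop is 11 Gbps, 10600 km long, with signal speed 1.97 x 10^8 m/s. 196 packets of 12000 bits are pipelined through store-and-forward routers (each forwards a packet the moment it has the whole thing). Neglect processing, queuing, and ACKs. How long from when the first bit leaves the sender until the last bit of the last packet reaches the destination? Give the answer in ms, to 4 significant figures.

161.6 ms

Per-hop transmission t_tx = L/R = 12000/11000000000 = 0.00109091 ms.
Per-hop propagation t_prop = 10600000/197000000 = 53.8071 ms.
Pipeline fill: first packet needs 3·t_tx to clear all hops; remaining 195 packets each add one t_tx.
Total = (3+196-1)·t_tx + 3·t_prop = 198·0.00109091 + 3·53.8071 = 161.6 ms.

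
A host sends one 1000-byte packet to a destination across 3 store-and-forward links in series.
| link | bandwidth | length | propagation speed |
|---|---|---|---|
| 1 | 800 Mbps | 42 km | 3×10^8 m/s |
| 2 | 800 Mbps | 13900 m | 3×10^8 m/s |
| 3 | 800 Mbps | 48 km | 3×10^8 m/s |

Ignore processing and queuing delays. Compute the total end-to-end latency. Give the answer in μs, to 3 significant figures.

376 μs

L = 1000 × 8 = 8000 bits.
Transmission delay per hop = L/R = 8000/800000000 = 10 μs; 3 hops → 30 μs.
Propagation delays (d/s per hop): 140, 46.3333, 160 μs; sum = 346.333 μs.
End-to-end = 376 μs.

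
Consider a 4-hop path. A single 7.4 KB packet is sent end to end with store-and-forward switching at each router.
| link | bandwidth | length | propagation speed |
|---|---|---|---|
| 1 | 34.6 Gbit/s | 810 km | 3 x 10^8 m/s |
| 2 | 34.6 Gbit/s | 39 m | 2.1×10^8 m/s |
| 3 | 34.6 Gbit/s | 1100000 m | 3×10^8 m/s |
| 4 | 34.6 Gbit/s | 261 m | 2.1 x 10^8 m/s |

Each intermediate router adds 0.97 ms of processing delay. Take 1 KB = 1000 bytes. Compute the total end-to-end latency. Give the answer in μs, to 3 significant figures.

L = 59200 bits.
Transmission delay per hop = L/R = 59200/34600000000 = 1.71098 μs; 4 hops → 6.84393 μs.
Propagation delays (d/s per hop): 2700, 0.185714, 3666.67, 1.24286 μs; sum = 6368.1 μs.
Processing at 3 router(s): 3 × 0.97 ms = 2910 μs.
End-to-end = 9280 μs.

9280 μs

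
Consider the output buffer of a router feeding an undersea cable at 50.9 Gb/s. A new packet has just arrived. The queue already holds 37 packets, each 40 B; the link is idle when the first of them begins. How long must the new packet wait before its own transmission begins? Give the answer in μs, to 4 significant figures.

0.2326 μs

Each queued packet: L/R = 320/50900000000 = 0.00628684 μs.
37 queued → 0.232613 μs.
Queuing delay = 0.2326 μs.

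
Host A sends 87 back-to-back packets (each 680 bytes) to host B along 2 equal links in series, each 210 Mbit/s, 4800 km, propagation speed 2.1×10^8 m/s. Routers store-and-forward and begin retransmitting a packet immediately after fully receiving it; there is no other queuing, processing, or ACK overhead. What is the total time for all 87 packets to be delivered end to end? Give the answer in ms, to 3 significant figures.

48.0 ms

Per-hop transmission t_tx = L/R = 5440/210000000 = 0.0259048 ms.
Per-hop propagation t_prop = 4800000/210000000 = 22.8571 ms.
Pipeline fill: first packet needs 2·t_tx to clear all hops; remaining 86 packets each add one t_tx.
Total = (2+87-1)·t_tx + 2·t_prop = 88·0.0259048 + 2·22.8571 = 48.0 ms.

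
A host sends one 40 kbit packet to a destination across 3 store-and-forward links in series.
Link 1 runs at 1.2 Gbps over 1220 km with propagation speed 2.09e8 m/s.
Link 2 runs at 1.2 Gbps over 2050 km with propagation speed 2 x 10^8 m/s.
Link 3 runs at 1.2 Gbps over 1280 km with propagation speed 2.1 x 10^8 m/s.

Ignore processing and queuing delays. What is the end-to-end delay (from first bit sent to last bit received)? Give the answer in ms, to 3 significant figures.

22.3 ms

L = 40000 bits.
Transmission delay per hop = L/R = 40000/1200000000 = 0.0333333 ms; 3 hops → 0.1 ms.
Propagation delays (d/s per hop): 5.83732, 10.25, 6.09524 ms; sum = 22.1826 ms.
End-to-end = 22.3 ms.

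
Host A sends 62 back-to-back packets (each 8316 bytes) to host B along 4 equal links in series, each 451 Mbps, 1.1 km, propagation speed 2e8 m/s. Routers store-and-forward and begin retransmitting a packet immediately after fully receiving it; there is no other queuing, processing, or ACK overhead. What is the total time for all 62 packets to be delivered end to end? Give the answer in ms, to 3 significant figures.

Per-hop transmission t_tx = L/R = 66528/451000000 = 0.147512 ms.
Per-hop propagation t_prop = 1100/200000000 = 0.0055 ms.
Pipeline fill: first packet needs 4·t_tx to clear all hops; remaining 61 packets each add one t_tx.
Total = (4+62-1)·t_tx + 4·t_prop = 65·0.147512 + 4·0.0055 = 9.61 ms.

9.61 ms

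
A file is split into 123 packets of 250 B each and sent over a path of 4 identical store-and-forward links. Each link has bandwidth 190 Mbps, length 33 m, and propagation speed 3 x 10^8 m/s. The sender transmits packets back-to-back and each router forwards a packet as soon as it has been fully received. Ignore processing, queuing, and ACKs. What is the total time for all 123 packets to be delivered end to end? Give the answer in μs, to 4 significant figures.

Per-hop transmission t_tx = L/R = 2000/190000000 = 10.5263 μs.
Per-hop propagation t_prop = 33/300000000 = 0.11 μs.
Pipeline fill: first packet needs 4·t_tx to clear all hops; remaining 122 packets each add one t_tx.
Total = (4+123-1)·t_tx + 4·t_prop = 126·10.5263 + 4·0.11 = 1327 μs.

1327 μs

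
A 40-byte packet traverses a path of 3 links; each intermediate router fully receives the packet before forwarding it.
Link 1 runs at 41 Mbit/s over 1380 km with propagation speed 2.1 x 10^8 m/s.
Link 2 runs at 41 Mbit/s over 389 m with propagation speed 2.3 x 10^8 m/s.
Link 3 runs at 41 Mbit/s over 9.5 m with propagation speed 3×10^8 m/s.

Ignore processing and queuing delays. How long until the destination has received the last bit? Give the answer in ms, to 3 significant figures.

6.60 ms

L = 40 × 8 = 320 bits.
Transmission delay per hop = L/R = 320/41000000 = 0.00780488 ms; 3 hops → 0.0234146 ms.
Propagation delays (d/s per hop): 6.57143, 0.0016913, 3.16667e-05 ms; sum = 6.57315 ms.
End-to-end = 6.60 ms.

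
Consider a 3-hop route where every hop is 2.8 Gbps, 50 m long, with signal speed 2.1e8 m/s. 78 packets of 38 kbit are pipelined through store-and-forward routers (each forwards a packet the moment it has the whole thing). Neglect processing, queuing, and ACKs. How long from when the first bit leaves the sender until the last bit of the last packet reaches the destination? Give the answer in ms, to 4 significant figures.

1.086 ms

Per-hop transmission t_tx = L/R = 38000/2800000000 = 0.0135714 ms.
Per-hop propagation t_prop = 50/210000000 = 0.000238095 ms.
Pipeline fill: first packet needs 3·t_tx to clear all hops; remaining 77 packets each add one t_tx.
Total = (3+78-1)·t_tx + 3·t_prop = 80·0.0135714 + 3·0.000238095 = 1.086 ms.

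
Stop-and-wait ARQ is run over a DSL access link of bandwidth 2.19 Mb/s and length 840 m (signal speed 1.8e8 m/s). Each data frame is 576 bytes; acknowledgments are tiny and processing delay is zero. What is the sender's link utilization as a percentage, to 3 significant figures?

t_tx = L/R = 4608/2190000 = 0.00210411 s.
t_prop = 840/180000000 = 4.66667e-06 s; RTT = 9.33333e-06 s.
Cycle = t_tx + RTT = 0.00211344 s.
Utilization = t_tx / cycle = 0.00210411/0.00211344 = 99.6 %.

99.6 %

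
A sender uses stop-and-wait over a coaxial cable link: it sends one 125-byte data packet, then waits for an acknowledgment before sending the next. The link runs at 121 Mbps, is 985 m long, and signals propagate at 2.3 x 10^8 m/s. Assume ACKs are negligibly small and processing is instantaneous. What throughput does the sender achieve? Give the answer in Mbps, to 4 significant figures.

t_tx = L/R = 1000/121000000 = 8.26446e-06 s.
t_prop = 985/2.3e+08 = 4.28261e-06 s; RTT = 8.56522e-06 s.
Cycle = t_tx + RTT = 1.68297e-05 s.
Throughput = L / cycle = 1000 / 1.68297e-05 = 59.42 Mbps.

59.42 Mbps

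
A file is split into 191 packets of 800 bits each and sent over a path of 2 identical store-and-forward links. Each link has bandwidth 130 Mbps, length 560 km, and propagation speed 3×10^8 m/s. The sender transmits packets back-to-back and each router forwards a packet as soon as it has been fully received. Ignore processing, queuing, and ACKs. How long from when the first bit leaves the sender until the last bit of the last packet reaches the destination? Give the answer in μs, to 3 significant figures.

4910 μs

Per-hop transmission t_tx = L/R = 800/130000000 = 6.15385 μs.
Per-hop propagation t_prop = 560000/300000000 = 1866.67 μs.
Pipeline fill: first packet needs 2·t_tx to clear all hops; remaining 190 packets each add one t_tx.
Total = (2+191-1)·t_tx + 2·t_prop = 192·6.15385 + 2·1866.67 = 4910 μs.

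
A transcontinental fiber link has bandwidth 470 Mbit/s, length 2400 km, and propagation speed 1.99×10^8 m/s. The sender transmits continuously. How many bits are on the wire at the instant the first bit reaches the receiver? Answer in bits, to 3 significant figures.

5670000 bits

Propagation delay = 2400000 / 199000000 = 0.0120603 s.
BDP = R × t_prop = 470000000 × 0.0120603 = 5668340 bits.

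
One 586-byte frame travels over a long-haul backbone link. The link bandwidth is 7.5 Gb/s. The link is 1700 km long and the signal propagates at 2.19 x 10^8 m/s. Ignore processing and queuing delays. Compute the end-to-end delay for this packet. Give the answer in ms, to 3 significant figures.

7.76 ms

L = 586 × 8 = 4688 bits.
Transmission delay = L/R = 4688 / 7500000000 = 0.000625067 ms.
Propagation delay = d/s = 1700000 m / 219000000 m/s = 7.76256 ms.
Total = 7.76 ms.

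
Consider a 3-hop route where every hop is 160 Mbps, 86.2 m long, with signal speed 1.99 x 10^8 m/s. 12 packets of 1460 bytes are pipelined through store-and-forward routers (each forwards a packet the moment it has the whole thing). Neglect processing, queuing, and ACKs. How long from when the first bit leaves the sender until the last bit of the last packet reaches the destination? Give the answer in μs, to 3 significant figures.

Per-hop transmission t_tx = L/R = 11680/160000000 = 73 μs.
Per-hop propagation t_prop = 86.2/199000000 = 0.433166 μs.
Pipeline fill: first packet needs 3·t_tx to clear all hops; remaining 11 packets each add one t_tx.
Total = (3+12-1)·t_tx + 3·t_prop = 14·73 + 3·0.433166 = 1020 μs.

1020 μs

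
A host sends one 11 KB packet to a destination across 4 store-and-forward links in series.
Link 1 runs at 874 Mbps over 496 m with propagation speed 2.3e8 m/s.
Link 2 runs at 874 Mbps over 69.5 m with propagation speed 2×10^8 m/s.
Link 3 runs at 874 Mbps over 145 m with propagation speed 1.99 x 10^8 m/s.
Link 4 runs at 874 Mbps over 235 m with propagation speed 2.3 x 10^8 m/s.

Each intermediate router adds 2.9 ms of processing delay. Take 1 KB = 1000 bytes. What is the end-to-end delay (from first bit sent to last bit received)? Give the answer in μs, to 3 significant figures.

9110 μs

L = 88000 bits.
Transmission delay per hop = L/R = 88000/874000000 = 100.686 μs; 4 hops → 402.746 μs.
Propagation delays (d/s per hop): 2.15652, 0.3475, 0.728643, 1.02174 μs; sum = 4.2544 μs.
Processing at 3 router(s): 3 × 2.9 ms = 8700 μs.
End-to-end = 9110 μs.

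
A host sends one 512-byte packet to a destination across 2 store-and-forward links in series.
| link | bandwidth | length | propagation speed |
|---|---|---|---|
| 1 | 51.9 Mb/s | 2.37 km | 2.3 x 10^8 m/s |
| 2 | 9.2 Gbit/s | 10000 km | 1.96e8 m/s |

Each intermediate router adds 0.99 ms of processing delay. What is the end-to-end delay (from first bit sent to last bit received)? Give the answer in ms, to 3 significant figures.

L = 512 × 8 = 4096 bits.
Transmission delays (L/R per hop): 0.078921, 0.000445217 ms; sum = 0.0793662 ms.
Propagation delays (d/s per hop): 0.0103043, 51.0204 ms; sum = 51.0307 ms.
Processing at 1 router(s): 1 × 0.99 ms = 0.99 ms.
End-to-end = 52.1 ms.

52.1 ms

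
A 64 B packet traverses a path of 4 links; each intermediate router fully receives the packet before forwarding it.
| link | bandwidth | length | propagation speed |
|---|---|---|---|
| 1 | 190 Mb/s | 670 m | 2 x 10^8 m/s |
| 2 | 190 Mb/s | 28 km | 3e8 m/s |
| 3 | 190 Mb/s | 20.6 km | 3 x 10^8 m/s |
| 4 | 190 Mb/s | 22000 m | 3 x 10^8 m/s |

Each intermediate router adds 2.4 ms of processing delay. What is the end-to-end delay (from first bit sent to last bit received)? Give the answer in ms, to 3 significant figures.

7.45 ms

L = 64 × 8 = 512 bits.
Transmission delay per hop = L/R = 512/190000000 = 0.00269474 ms; 4 hops → 0.0107789 ms.
Propagation delays (d/s per hop): 0.00335, 0.0933333, 0.0686667, 0.0733333 ms; sum = 0.238683 ms.
Processing at 3 router(s): 3 × 2.4 ms = 7.2 ms.
End-to-end = 7.45 ms.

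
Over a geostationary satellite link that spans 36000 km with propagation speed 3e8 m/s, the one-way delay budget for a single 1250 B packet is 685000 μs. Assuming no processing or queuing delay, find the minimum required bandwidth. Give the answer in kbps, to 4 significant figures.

17.70 kbps

L = 10000 bits.
Propagation delay = 36000000 / 300000000 = 120000 μs.
Transmission budget = 685000 − 120000 = 565000 μs.
R ≥ L / t_tx = 10000 bits / 0.565 s = 17.70 kbps.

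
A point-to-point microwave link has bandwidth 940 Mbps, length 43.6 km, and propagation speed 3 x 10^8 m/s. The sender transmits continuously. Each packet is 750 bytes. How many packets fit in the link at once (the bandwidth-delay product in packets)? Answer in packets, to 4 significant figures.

Propagation delay = 43600 / 300000000 = 0.000145333 s.
BDP = R × t_prop = 940000000 × 0.000145333 = 136613 bits.
In packets of 6000 bits: 22.77 packets.

22.77 packets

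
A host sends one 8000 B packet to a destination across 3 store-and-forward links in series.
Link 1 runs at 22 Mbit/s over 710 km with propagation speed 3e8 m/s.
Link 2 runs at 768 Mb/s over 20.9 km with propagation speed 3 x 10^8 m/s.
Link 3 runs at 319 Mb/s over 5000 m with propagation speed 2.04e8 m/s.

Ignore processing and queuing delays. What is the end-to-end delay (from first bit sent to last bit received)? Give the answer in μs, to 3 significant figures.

5650 μs

L = 8000 × 8 = 64000 bits.
Transmission delays (L/R per hop): 2909.09, 83.3333, 200.627 μs; sum = 3193.05 μs.
Propagation delays (d/s per hop): 2366.67, 69.6667, 24.5098 μs; sum = 2460.84 μs.
End-to-end = 5650 μs.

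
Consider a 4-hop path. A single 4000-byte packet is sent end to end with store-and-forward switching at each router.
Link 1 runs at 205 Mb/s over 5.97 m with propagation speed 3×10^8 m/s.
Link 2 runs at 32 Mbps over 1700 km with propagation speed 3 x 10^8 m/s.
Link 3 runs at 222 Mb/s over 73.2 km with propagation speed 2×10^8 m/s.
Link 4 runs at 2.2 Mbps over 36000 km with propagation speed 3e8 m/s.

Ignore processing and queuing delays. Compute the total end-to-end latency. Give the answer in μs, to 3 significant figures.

L = 4000 × 8 = 32000 bits.
Transmission delays (L/R per hop): 156.098, 1000, 144.144, 14545.5 μs; sum = 15845.7 μs.
Propagation delays (d/s per hop): 0.0199, 5666.67, 366, 120000 μs; sum = 126033 μs.
End-to-end = 142000 μs.

142000 μs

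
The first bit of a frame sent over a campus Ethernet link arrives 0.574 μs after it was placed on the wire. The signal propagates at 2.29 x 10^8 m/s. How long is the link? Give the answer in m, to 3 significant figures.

131 m

d = s × t_prop = 229000000 × 5.74e-07 = 131 m.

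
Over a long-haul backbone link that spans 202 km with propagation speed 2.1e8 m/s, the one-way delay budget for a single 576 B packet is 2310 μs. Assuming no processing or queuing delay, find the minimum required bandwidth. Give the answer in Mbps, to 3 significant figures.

3.42 Mbps

L = 4608 bits.
Propagation delay = 202000 / 210000000 = 961.905 μs.
Transmission budget = 2310 − 961.905 = 1348.1 μs.
R ≥ L / t_tx = 4608 bits / 0.0013481 s = 3.42 Mbps.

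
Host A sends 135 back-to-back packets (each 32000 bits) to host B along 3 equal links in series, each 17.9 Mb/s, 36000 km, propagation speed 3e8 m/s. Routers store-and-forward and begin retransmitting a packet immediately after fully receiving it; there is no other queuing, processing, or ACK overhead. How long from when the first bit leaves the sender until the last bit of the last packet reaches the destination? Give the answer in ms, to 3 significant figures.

Per-hop transmission t_tx = L/R = 32000/17900000 = 1.78771 ms.
Per-hop propagation t_prop = 36000000/300000000 = 120 ms.
Pipeline fill: first packet needs 3·t_tx to clear all hops; remaining 134 packets each add one t_tx.
Total = (3+135-1)·t_tx + 3·t_prop = 137·1.78771 + 3·120 = 605 ms.

605 ms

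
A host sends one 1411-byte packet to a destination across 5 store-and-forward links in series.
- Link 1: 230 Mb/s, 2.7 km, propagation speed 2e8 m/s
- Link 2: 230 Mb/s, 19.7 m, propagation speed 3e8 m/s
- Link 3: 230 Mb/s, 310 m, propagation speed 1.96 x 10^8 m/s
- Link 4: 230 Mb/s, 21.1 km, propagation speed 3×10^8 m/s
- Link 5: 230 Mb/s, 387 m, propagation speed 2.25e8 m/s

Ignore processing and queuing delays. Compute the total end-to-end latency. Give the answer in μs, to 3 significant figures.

L = 1411 × 8 = 11288 bits.
Transmission delay per hop = L/R = 11288/230000000 = 49.0783 μs; 5 hops → 245.391 μs.
Propagation delays (d/s per hop): 13.5, 0.0656667, 1.58163, 70.3333, 1.72 μs; sum = 87.2006 μs.
End-to-end = 333 μs.

333 μs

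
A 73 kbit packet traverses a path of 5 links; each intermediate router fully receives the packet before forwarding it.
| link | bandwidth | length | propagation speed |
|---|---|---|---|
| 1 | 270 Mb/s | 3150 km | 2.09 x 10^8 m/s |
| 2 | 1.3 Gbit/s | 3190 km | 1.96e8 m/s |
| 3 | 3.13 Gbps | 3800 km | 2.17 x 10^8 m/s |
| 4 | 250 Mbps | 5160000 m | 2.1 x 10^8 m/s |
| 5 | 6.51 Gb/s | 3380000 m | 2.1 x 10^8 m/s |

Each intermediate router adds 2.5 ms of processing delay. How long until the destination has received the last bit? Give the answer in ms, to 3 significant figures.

L = 73000 bits.
Transmission delays (L/R per hop): 0.27037, 0.0561538, 0.0233227, 0.292, 0.0112135 ms; sum = 0.65306 ms.
Propagation delays (d/s per hop): 15.0718, 16.2755, 17.5115, 24.5714, 16.0952 ms; sum = 89.5255 ms.
Processing at 4 router(s): 4 × 2.5 ms = 10 ms.
End-to-end = 100 ms.

100 ms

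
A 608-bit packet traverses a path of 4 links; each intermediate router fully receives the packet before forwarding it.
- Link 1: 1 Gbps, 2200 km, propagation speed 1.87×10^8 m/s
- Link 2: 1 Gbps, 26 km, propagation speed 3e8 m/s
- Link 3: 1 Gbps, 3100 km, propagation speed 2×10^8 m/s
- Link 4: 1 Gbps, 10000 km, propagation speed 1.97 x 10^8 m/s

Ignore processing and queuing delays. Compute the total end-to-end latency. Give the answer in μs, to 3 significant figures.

78100 μs

Transmission delay per hop = L/R = 608/1000000000 = 0.608 μs; 4 hops → 2.432 μs.
Propagation delays (d/s per hop): 11764.7, 86.6667, 15500, 50761.4 μs; sum = 78112.8 μs.
End-to-end = 78100 μs.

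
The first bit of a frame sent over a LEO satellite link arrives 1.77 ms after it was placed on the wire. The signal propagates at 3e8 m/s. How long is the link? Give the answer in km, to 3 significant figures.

d = s × t_prop = 300000000 × 0.00177 = 531 km.

531 km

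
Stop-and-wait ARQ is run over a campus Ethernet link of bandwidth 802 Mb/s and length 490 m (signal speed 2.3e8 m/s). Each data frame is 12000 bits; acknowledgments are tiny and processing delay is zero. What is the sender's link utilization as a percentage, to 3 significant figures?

77.8 %

t_tx = L/R = 12000/802000000 = 1.49626e-05 s.
t_prop = 490/2.3e+08 = 2.13043e-06 s; RTT = 4.26087e-06 s.
Cycle = t_tx + RTT = 1.92235e-05 s.
Utilization = t_tx / cycle = 1.49626e-05/1.92235e-05 = 77.8 %.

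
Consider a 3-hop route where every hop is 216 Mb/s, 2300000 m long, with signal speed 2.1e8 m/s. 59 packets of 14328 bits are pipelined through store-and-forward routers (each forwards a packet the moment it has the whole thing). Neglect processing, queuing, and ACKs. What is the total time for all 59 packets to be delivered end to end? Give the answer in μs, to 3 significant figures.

Per-hop transmission t_tx = L/R = 14328/216000000 = 66.3333 μs.
Per-hop propagation t_prop = 2300000/210000000 = 10952.4 μs.
Pipeline fill: first packet needs 3·t_tx to clear all hops; remaining 58 packets each add one t_tx.
Total = (3+59-1)·t_tx + 3·t_prop = 61·66.3333 + 3·10952.4 = 36900 μs.

36900 μs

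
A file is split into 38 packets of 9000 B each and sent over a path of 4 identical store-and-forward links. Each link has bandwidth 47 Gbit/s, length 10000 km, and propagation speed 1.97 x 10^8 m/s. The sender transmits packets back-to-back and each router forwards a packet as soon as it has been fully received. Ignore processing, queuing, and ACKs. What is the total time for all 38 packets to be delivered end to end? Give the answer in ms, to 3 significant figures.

Per-hop transmission t_tx = L/R = 72000/47000000000 = 0.00153191 ms.
Per-hop propagation t_prop = 10000000/197000000 = 50.7614 ms.
Pipeline fill: first packet needs 4·t_tx to clear all hops; remaining 37 packets each add one t_tx.
Total = (4+38-1)·t_tx + 4·t_prop = 41·0.00153191 + 4·50.7614 = 203 ms.

203 ms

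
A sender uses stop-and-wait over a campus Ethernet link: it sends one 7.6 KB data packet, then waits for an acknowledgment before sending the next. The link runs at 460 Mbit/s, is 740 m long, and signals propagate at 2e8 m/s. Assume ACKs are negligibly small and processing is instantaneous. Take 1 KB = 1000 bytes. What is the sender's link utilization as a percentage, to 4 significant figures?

94.70 %

t_tx = L/R = 60800/460000000 = 0.000132174 s.
t_prop = 740/200000000 = 3.7e-06 s; RTT = 7.4e-06 s.
Cycle = t_tx + RTT = 0.000139574 s.
Utilization = t_tx / cycle = 0.000132174/0.000139574 = 94.70 %.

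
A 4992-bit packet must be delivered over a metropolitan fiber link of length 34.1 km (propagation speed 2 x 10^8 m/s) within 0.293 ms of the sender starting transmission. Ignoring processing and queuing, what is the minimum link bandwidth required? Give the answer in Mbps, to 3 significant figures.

40.8 Mbps

Propagation delay = 34100 / 200000000 = 0.1705 ms.
Transmission budget = 0.293 − 0.1705 = 0.1225 ms.
R ≥ L / t_tx = 4992 bits / 0.0001225 s = 40.8 Mbps.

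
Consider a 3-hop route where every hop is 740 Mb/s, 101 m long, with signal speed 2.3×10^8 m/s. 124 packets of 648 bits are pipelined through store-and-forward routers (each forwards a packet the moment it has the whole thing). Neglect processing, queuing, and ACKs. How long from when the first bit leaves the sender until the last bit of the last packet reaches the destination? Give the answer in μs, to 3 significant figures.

112 μs

Per-hop transmission t_tx = L/R = 648/740000000 = 0.875676 μs.
Per-hop propagation t_prop = 101/2.3e+08 = 0.43913 μs.
Pipeline fill: first packet needs 3·t_tx to clear all hops; remaining 123 packets each add one t_tx.
Total = (3+124-1)·t_tx + 3·t_prop = 126·0.875676 + 3·0.43913 = 112 μs.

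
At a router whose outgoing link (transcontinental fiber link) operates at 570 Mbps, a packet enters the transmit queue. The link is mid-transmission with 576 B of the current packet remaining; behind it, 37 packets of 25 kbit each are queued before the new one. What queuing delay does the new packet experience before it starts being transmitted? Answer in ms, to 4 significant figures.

1.631 ms

Each queued packet: L/R = 25000/570000000 = 0.0438596 ms.
37 queued → 1.62281 ms.
Plus remaining 4608 bits of current packet: 0.00808421 ms.
Queuing delay = 1.631 ms.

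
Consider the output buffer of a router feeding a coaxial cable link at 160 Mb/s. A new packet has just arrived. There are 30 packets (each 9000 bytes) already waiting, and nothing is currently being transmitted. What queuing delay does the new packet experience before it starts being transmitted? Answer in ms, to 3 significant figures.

13.5 ms

Each queued packet: L/R = 72000/160000000 = 0.45 ms.
30 queued → 13.5 ms.
Queuing delay = 13.5 ms.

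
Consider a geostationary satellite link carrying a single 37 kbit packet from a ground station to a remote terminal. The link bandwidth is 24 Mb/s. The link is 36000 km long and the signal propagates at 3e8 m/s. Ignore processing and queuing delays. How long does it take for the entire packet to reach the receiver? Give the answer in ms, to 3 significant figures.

L = 37000 bits.
Transmission delay = L/R = 37000 / 24000000 = 1.54167 ms.
Propagation delay = d/s = 36000000 m / 300000000 m/s = 120 ms.
Total = 122 ms.

122 ms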